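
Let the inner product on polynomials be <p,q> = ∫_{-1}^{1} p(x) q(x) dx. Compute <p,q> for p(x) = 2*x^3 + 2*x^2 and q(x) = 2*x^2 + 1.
<p,q> = 44/15

Expand the product: p(x)·q(x) = 4*x^5 + 4*x^4 + 2*x^3 + 2*x^2.
∫_{-1}^{1} of each monomial x^k gives [2/(k+1) if k even, 0 if k odd]. Integrating term-by-term (or equivalently evaluating the antiderivative F(x) = 2*x^6/3 + 4*x^5/5 + x^4/2 + 2*x^3/3 at the endpoints):
  F(1) − F(−1) = 79/30 − (-3/10) = 44/15.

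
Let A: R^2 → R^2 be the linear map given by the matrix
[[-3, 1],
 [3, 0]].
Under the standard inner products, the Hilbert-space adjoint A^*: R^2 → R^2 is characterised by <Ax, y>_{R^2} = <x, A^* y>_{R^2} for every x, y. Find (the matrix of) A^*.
A^* = A^T =
[[-3, 3],
 [1, 0]]

For real matrices with standard dot products, the defining identity <Ax, y> = <x, A^* y> gives (Ax)^T y = x^T (A^*) y, i.e. x^T A^T y = x^T (A^*) y. Since this holds for all x, y, we must have A^* = A^T. Therefore
A^* =
[[-3, 3],
 [1, 0]].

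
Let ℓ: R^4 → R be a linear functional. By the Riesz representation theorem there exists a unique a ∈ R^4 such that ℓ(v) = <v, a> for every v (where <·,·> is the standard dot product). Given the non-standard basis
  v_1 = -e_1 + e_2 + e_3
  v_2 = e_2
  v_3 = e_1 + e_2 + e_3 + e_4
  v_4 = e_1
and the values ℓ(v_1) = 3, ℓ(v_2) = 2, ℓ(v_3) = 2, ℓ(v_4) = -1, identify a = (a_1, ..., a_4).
a = (-1, 2, 0, 1)

Write a = (a_1, ..., a_4) in the standard basis. For each basis vector v_i, ℓ(v_i) = <v_i, a> is a linear equation in the a_j's. Collect the n equations into a matrix system V a = ℓ, where row i of V is v_i (expressed in the standard basis). Since V is invertible (lower-triangular with 1s on the diagonal, up to permutation), solve by back-substitution:
  V =
[[-1, 1, 1, 0],
 [0, 1, 0, 0],
 [1, 1, 1, 1],
 [1, 0, 0, 0]]
  V a = (3, 2, 2, -1)
Solving gives a = (-1, 2, 0, 1).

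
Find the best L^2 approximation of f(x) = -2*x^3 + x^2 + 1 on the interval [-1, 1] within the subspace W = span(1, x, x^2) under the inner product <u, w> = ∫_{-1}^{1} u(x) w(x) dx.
g(x) = x^2 - 6*x/5 + 1

The best approximation g ∈ W is the orthogonal projection of f onto W. Writing g = a_0 + a_1 x + a_2 x^2, the coefficients solve the normal equations G · a = b where
  G_{ij} = <φ_i, φ_j> and b_i = <f, φ_i>, with φ_0 = 1, φ_1 = x, φ_2 = x^2.
G =
  [2, 0, 2/3]
  [0, 2/3, 0]
  [2/3, 0, 2/5],
b = (8/3, -4/5, 16/15).
Solving gives a_0 = 1, a_1 = -6/5, a_2 = 1, so
  g(x) = x^2 - 6*x/5 + 1.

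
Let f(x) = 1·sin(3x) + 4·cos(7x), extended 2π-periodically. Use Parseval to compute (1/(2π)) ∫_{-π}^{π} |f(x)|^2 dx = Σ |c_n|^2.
Σ |c_n|^2 = 17/2

Expand |f|^2 and use orthogonality of {sin(nx), cos(mx)} on [-π, π]:
  ∫_{-π}^{π} sin(nx)^2 dx = π, ∫ cos(mx)^2 dx = π, and cross terms integrate to 0.
So ∫_{-π}^{π} f(x)^2 dx = 1^2 · π + 4^2 · π = (1 + 16)π.
Divide by 2π: (1 + 16)/2 = 17/2.
By Parseval, this equals Σ |c_n|^2.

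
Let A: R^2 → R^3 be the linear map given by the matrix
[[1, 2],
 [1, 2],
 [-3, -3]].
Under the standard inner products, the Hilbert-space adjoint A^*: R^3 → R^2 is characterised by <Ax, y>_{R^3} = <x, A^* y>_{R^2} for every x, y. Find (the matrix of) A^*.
A^* = A^T =
[[1, 1, -3],
 [2, 2, -3]]

For real matrices with standard dot products, the defining identity <Ax, y> = <x, A^* y> gives (Ax)^T y = x^T (A^*) y, i.e. x^T A^T y = x^T (A^*) y. Since this holds for all x, y, we must have A^* = A^T. Therefore
A^* =
[[1, 1, -3],
 [2, 2, -3]].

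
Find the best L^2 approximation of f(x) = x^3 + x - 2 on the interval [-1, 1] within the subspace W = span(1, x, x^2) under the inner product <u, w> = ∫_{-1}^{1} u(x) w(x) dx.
g(x) = 8*x/5 - 2

The best approximation g ∈ W is the orthogonal projection of f onto W. Writing g = a_0 + a_1 x + a_2 x^2, the coefficients solve the normal equations G · a = b where
  G_{ij} = <φ_i, φ_j> and b_i = <f, φ_i>, with φ_0 = 1, φ_1 = x, φ_2 = x^2.
G =
  [2, 0, 2/3]
  [0, 2/3, 0]
  [2/3, 0, 2/5],
b = (-4, 16/15, -4/3).
Solving gives a_0 = -2, a_1 = 8/5, a_2 = 0, so
  g(x) = 8*x/5 - 2.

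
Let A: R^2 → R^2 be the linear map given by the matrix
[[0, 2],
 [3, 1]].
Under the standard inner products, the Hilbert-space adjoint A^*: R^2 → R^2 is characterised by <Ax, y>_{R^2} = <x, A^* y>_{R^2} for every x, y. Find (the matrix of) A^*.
A^* = A^T =
[[0, 3],
 [2, 1]]

For real matrices with standard dot products, the defining identity <Ax, y> = <x, A^* y> gives (Ax)^T y = x^T (A^*) y, i.e. x^T A^T y = x^T (A^*) y. Since this holds for all x, y, we must have A^* = A^T. Therefore
A^* =
[[0, 3],
 [2, 1]].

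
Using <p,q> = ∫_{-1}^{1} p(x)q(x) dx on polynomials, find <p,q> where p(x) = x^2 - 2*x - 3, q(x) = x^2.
<p,q> = -8/5

Expand the product: p(x)·q(x) = x^4 - 2*x^3 - 3*x^2.
∫_{-1}^{1} of each monomial x^k gives [2/(k+1) if k even, 0 if k odd]. Integrating term-by-term (or equivalently evaluating the antiderivative F(x) = x^5/5 - x^4/2 - x^3 at the endpoints):
  F(1) − F(−1) = -13/10 − (3/10) = -8/5.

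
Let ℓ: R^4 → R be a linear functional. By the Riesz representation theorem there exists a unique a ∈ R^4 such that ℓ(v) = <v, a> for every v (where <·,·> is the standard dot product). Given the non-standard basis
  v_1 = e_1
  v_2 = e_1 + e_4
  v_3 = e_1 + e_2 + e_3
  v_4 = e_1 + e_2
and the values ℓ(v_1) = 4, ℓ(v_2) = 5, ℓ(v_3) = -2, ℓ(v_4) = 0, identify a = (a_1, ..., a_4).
a = (4, -4, -2, 1)

Write a = (a_1, ..., a_4) in the standard basis. For each basis vector v_i, ℓ(v_i) = <v_i, a> is a linear equation in the a_j's. Collect the n equations into a matrix system V a = ℓ, where row i of V is v_i (expressed in the standard basis). Since V is invertible (lower-triangular with 1s on the diagonal, up to permutation), solve by back-substitution:
  V =
[[1, 0, 0, 0],
 [1, 0, 0, 1],
 [1, 1, 1, 0],
 [1, 1, 0, 0]]
  V a = (4, 5, -2, 0)
Solving gives a = (4, -4, -2, 1).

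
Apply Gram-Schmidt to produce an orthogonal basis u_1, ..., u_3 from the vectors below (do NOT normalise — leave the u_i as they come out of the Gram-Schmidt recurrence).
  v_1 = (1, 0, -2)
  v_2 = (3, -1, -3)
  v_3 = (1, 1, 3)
Orthogonal basis:
  u_1 = (1, 0, -2)
  u_2 = (6/5, -1, 3/5)
  u_3 = (8/7, 12/7, 4/7)

Apply the Gram-Schmidt recurrence
  u_1 = v_1
  u_i = v_i − Σ_{j<i} ((v_i · u_j) / (u_j · u_j)) · u_j.

Step by step this gives:
  u_1 = (1, 0, -2)
  u_2 = (6/5, -1, 3/5)
  u_3 = (8/7, 12/7, 4/7)

Orthogonality check:
  u_2 · u_1 = 0 (should be 0)
  u_3 · u_1 = 0 (should be 0)
  u_3 · u_2 = 0 (should be 0)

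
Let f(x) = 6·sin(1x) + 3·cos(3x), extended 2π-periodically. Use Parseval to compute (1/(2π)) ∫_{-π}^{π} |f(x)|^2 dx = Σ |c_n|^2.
Σ |c_n|^2 = 45/2

Expand |f|^2 and use orthogonality of {sin(nx), cos(mx)} on [-π, π]:
  ∫_{-π}^{π} sin(nx)^2 dx = π, ∫ cos(mx)^2 dx = π, and cross terms integrate to 0.
So ∫_{-π}^{π} f(x)^2 dx = 6^2 · π + 3^2 · π = (36 + 9)π.
Divide by 2π: (36 + 9)/2 = 45/2.
By Parseval, this equals Σ |c_n|^2.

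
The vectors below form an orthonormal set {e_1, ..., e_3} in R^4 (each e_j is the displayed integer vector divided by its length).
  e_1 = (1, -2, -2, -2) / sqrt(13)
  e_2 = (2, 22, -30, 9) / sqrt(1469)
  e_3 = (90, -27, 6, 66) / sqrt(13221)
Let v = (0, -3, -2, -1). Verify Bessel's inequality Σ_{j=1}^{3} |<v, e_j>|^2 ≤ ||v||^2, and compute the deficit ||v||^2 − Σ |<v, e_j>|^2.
Σ |<v, e_j>|^2 = 146/13; ||v||^2 = 14; deficit = 36/13

Write each e_j = u_j / sqrt(<u_j, u_j>) where u_j is the displayed integer vector. Then <v, e_j> = <v, u_j> / sqrt(<u_j, u_j>), so |<v, e_j>|^2 = <v, u_j>^2 / <u_j, u_j>.
Coefficients: <v, e_1> = 12/sqrt(13), <v, e_2> = -15/sqrt(1469), <v, e_3> = 3/sqrt(13221).
Square and sum: Σ |<v, e_j>|^2 = 146/13.
Compute ||v||^2 = v·v = 14.
Deficit = 14 − 146/13 = 36/13 ≥ 0, confirming Bessel's inequality. (The deficit equals ||v − Σ <v,e_j> e_j||^2, the squared distance from v to span{e_j}.)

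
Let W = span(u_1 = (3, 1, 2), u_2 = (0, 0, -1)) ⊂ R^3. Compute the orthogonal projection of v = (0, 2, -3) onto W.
proj_W(v) = (3/5, 1/5, -3)

Set up U = [u_1 | ... | u_2] ∈ R^(3×2). The projector onto W = col(U) is P = U (U^T U)^(-1) U^T.
Compute U^T U =
  [14, -2]
  [-2, 1],
and U^T v = (-4, 3).
Solve U^T U · c = U^T v for the coefficients: c = (1/5, 17/5). The projection is proj_W(v) = U c.
Check: (v - proj_W(v)) · u_1 = 0  (should be 0).
Check: (v - proj_W(v)) · u_2 = 0  (should be 0).
Result: proj_W(v) = (3/5, 1/5, -3).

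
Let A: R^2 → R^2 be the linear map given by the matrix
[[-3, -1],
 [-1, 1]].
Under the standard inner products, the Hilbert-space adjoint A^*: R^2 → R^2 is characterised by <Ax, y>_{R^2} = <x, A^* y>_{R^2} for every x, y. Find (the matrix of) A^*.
A^* = A^T =
[[-3, -1],
 [-1, 1]]

For real matrices with standard dot products, the defining identity <Ax, y> = <x, A^* y> gives (Ax)^T y = x^T (A^*) y, i.e. x^T A^T y = x^T (A^*) y. Since this holds for all x, y, we must have A^* = A^T. Therefore
A^* =
[[-3, -1],
 [-1, 1]].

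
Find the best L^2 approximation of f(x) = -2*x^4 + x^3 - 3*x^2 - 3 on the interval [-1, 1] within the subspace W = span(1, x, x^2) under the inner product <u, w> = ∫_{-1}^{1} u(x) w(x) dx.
g(x) = -33*x^2/7 + 3*x/5 - 99/35

The best approximation g ∈ W is the orthogonal projection of f onto W. Writing g = a_0 + a_1 x + a_2 x^2, the coefficients solve the normal equations G · a = b where
  G_{ij} = <φ_i, φ_j> and b_i = <f, φ_i>, with φ_0 = 1, φ_1 = x, φ_2 = x^2.
G =
  [2, 0, 2/3]
  [0, 2/3, 0]
  [2/3, 0, 2/5],
b = (-44/5, 2/5, -132/35).
Solving gives a_0 = -99/35, a_1 = 3/5, a_2 = -33/7, so
  g(x) = -33*x^2/7 + 3*x/5 - 99/35.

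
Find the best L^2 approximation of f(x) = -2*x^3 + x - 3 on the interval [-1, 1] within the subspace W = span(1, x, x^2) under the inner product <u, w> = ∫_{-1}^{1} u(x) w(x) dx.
g(x) = -x/5 - 3

The best approximation g ∈ W is the orthogonal projection of f onto W. Writing g = a_0 + a_1 x + a_2 x^2, the coefficients solve the normal equations G · a = b where
  G_{ij} = <φ_i, φ_j> and b_i = <f, φ_i>, with φ_0 = 1, φ_1 = x, φ_2 = x^2.
G =
  [2, 0, 2/3]
  [0, 2/3, 0]
  [2/3, 0, 2/5],
b = (-6, -2/15, -2).
Solving gives a_0 = -3, a_1 = -1/5, a_2 = 0, so
  g(x) = -x/5 - 3.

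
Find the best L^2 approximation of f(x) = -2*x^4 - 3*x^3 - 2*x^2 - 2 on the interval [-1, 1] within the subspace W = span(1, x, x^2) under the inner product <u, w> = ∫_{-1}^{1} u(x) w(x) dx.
g(x) = -26*x^2/7 - 9*x/5 - 64/35

The best approximation g ∈ W is the orthogonal projection of f onto W. Writing g = a_0 + a_1 x + a_2 x^2, the coefficients solve the normal equations G · a = b where
  G_{ij} = <φ_i, φ_j> and b_i = <f, φ_i>, with φ_0 = 1, φ_1 = x, φ_2 = x^2.
G =
  [2, 0, 2/3]
  [0, 2/3, 0]
  [2/3, 0, 2/5],
b = (-92/15, -6/5, -284/105).
Solving gives a_0 = -64/35, a_1 = -9/5, a_2 = -26/7, so
  g(x) = -26*x^2/7 - 9*x/5 - 64/35.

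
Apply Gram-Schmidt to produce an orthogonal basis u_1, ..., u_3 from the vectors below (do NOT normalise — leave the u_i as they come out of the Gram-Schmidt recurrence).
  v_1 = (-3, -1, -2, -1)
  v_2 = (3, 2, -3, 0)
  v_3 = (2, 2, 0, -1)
Orthogonal basis:
  u_1 = (-3, -1, -2, -1)
  u_2 = (2, 5/3, -11/3, -1/3)
  u_3 = (-47/305, 276/305, 137/305, -409/305)

Apply the Gram-Schmidt recurrence
  u_1 = v_1
  u_i = v_i − Σ_{j<i} ((v_i · u_j) / (u_j · u_j)) · u_j.

Step by step this gives:
  u_1 = (-3, -1, -2, -1)
  u_2 = (2, 5/3, -11/3, -1/3)
  u_3 = (-47/305, 276/305, 137/305, -409/305)

Orthogonality check:
  u_2 · u_1 = 0 (should be 0)
  u_3 · u_1 = 0 (should be 0)
  u_3 · u_2 = 0 (should be 0)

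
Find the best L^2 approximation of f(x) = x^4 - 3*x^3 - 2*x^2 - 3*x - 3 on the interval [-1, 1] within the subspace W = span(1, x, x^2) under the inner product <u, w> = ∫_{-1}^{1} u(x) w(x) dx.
g(x) = -8*x^2/7 - 24*x/5 - 108/35

The best approximation g ∈ W is the orthogonal projection of f onto W. Writing g = a_0 + a_1 x + a_2 x^2, the coefficients solve the normal equations G · a = b where
  G_{ij} = <φ_i, φ_j> and b_i = <f, φ_i>, with φ_0 = 1, φ_1 = x, φ_2 = x^2.
G =
  [2, 0, 2/3]
  [0, 2/3, 0]
  [2/3, 0, 2/5],
b = (-104/15, -16/5, -88/35).
Solving gives a_0 = -108/35, a_1 = -24/5, a_2 = -8/7, so
  g(x) = -8*x^2/7 - 24*x/5 - 108/35.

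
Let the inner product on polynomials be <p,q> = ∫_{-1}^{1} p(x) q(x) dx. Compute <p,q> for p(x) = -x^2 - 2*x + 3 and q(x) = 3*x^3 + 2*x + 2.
<p,q> = 28/5

Expand the product: p(x)·q(x) = -3*x^5 - 6*x^4 + 7*x^3 - 6*x^2 + 2*x + 6.
∫_{-1}^{1} of each monomial x^k gives [2/(k+1) if k even, 0 if k odd]. Integrating term-by-term (or equivalently evaluating the antiderivative F(x) = -x^6/2 - 6*x^5/5 + 7*x^4/4 - 2*x^3 + x^2 + 6*x at the endpoints):
  F(1) − F(−1) = 101/20 − (-11/20) = 28/5.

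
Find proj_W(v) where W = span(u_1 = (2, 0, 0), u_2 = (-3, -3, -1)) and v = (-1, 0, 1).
proj_W(v) = (-1, 3/10, 1/10)

Set up U = [u_1 | ... | u_2] ∈ R^(3×2). The projector onto W = col(U) is P = U (U^T U)^(-1) U^T.
Compute U^T U =
  [4, -6]
  [-6, 19],
and U^T v = (-2, 2).
Solve U^T U · c = U^T v for the coefficients: c = (-13/20, -1/10). The projection is proj_W(v) = U c.
Check: (v - proj_W(v)) · u_1 = 0  (should be 0).
Check: (v - proj_W(v)) · u_2 = 0  (should be 0).
Result: proj_W(v) = (-1, 3/10, 1/10).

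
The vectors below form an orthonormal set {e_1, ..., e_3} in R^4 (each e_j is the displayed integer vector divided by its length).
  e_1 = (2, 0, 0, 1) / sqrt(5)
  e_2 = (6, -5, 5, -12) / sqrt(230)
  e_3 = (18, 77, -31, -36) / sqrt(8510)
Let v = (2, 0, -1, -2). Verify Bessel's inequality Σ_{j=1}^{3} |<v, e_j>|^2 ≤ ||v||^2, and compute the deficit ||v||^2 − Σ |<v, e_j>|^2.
Σ |<v, e_j>|^2 = 1341/185; ||v||^2 = 9; deficit = 324/185

Write each e_j = u_j / sqrt(<u_j, u_j>) where u_j is the displayed integer vector. Then <v, e_j> = <v, u_j> / sqrt(<u_j, u_j>), so |<v, e_j>|^2 = <v, u_j>^2 / <u_j, u_j>.
Coefficients: <v, e_1> = 2/sqrt(5), <v, e_2> = 31/sqrt(230), <v, e_3> = 139/sqrt(8510).
Square and sum: Σ |<v, e_j>|^2 = 1341/185.
Compute ||v||^2 = v·v = 9.
Deficit = 9 − 1341/185 = 324/185 ≥ 0, confirming Bessel's inequality. (The deficit equals ||v − Σ <v,e_j> e_j||^2, the squared distance from v to span{e_j}.)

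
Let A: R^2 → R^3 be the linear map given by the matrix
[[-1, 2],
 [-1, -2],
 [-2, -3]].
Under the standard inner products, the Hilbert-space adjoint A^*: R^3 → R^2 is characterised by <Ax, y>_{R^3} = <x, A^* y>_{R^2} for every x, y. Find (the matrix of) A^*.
A^* = A^T =
[[-1, -1, -2],
 [2, -2, -3]]

For real matrices with standard dot products, the defining identity <Ax, y> = <x, A^* y> gives (Ax)^T y = x^T (A^*) y, i.e. x^T A^T y = x^T (A^*) y. Since this holds for all x, y, we must have A^* = A^T. Therefore
A^* =
[[-1, -1, -2],
 [2, -2, -3]].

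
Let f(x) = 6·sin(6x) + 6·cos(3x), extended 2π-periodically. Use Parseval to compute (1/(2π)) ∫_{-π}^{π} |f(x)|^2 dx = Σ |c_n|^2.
Σ |c_n|^2 = 36

Expand |f|^2 and use orthogonality of {sin(nx), cos(mx)} on [-π, π]:
  ∫_{-π}^{π} sin(nx)^2 dx = π, ∫ cos(mx)^2 dx = π, and cross terms integrate to 0.
So ∫_{-π}^{π} f(x)^2 dx = 6^2 · π + 6^2 · π = (36 + 36)π.
Divide by 2π: (36 + 36)/2 = 36.
By Parseval, this equals Σ |c_n|^2.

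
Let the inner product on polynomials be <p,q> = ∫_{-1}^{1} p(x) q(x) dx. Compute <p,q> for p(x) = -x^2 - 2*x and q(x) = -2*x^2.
<p,q> = 4/5

Expand the product: p(x)·q(x) = 2*x^4 + 4*x^3.
∫_{-1}^{1} of each monomial x^k gives [2/(k+1) if k even, 0 if k odd]. Integrating term-by-term (or equivalently evaluating the antiderivative F(x) = 2*x^5/5 + x^4 at the endpoints):
  F(1) − F(−1) = 7/5 − (3/5) = 4/5.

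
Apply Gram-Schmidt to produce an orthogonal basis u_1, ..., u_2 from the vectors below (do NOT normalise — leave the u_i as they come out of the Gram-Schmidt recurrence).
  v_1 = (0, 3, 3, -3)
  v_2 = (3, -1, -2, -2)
Orthogonal basis:
  u_1 = (0, 3, 3, -3)
  u_2 = (3, -2/3, -5/3, -7/3)

Apply the Gram-Schmidt recurrence
  u_1 = v_1
  u_i = v_i − Σ_{j<i} ((v_i · u_j) / (u_j · u_j)) · u_j.

Step by step this gives:
  u_1 = (0, 3, 3, -3)
  u_2 = (3, -2/3, -5/3, -7/3)

Orthogonality check:
  u_2 · u_1 = 0 (should be 0)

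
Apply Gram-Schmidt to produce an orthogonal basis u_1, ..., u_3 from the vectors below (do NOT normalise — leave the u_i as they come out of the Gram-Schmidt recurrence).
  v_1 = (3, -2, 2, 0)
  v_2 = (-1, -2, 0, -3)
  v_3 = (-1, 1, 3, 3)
Orthogonal basis:
  u_1 = (3, -2, 2, 0)
  u_2 = (-20/17, -32/17, -2/17, -3)
  u_3 = (-160/79, -19/79, 221/79, 66/79)

Apply the Gram-Schmidt recurrence
  u_1 = v_1
  u_i = v_i − Σ_{j<i} ((v_i · u_j) / (u_j · u_j)) · u_j.

Step by step this gives:
  u_1 = (3, -2, 2, 0)
  u_2 = (-20/17, -32/17, -2/17, -3)
  u_3 = (-160/79, -19/79, 221/79, 66/79)

Orthogonality check:
  u_2 · u_1 = 0 (should be 0)
  u_3 · u_1 = 0 (should be 0)
  u_3 · u_2 = 0 (should be 0)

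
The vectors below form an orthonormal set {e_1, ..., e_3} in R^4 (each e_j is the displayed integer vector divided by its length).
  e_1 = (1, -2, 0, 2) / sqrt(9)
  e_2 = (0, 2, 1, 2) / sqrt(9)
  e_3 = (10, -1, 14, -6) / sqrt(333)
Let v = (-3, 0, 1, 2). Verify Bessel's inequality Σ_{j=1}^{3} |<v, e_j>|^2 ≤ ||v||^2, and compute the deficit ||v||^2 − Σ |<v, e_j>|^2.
Σ |<v, e_j>|^2 = 194/37; ||v||^2 = 14; deficit = 324/37

Write each e_j = u_j / sqrt(<u_j, u_j>) where u_j is the displayed integer vector. Then <v, e_j> = <v, u_j> / sqrt(<u_j, u_j>), so |<v, e_j>|^2 = <v, u_j>^2 / <u_j, u_j>.
Coefficients: <v, e_1> = 1/sqrt(9), <v, e_2> = 5/sqrt(9), <v, e_3> = -28/sqrt(333).
Square and sum: Σ |<v, e_j>|^2 = 194/37.
Compute ||v||^2 = v·v = 14.
Deficit = 14 − 194/37 = 324/37 ≥ 0, confirming Bessel's inequality. (The deficit equals ||v − Σ <v,e_j> e_j||^2, the squared distance from v to span{e_j}.)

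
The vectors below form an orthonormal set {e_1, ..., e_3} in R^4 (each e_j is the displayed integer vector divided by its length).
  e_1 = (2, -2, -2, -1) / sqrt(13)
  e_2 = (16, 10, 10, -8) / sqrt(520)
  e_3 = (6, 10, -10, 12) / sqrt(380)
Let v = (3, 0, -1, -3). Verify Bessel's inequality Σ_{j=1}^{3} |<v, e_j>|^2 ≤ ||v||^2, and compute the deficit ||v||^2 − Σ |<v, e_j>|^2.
Σ |<v, e_j>|^2 = 641/38; ||v||^2 = 19; deficit = 81/38

Write each e_j = u_j / sqrt(<u_j, u_j>) where u_j is the displayed integer vector. Then <v, e_j> = <v, u_j> / sqrt(<u_j, u_j>), so |<v, e_j>|^2 = <v, u_j>^2 / <u_j, u_j>.
Coefficients: <v, e_1> = 11/sqrt(13), <v, e_2> = 62/sqrt(520), <v, e_3> = -8/sqrt(380).
Square and sum: Σ |<v, e_j>|^2 = 641/38.
Compute ||v||^2 = v·v = 19.
Deficit = 19 − 641/38 = 81/38 ≥ 0, confirming Bessel's inequality. (The deficit equals ||v − Σ <v,e_j> e_j||^2, the squared distance from v to span{e_j}.)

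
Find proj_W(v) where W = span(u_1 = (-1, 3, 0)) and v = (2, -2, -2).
proj_W(v) = (4/5, -12/5, 0)

Set up U = [u_1 | ... | u_1] ∈ R^(3×1). The projector onto W = col(U) is P = U (U^T U)^(-1) U^T.
Compute U^T U =
  [10],
and U^T v = (-8).
Solve U^T U · c = U^T v for the coefficients: c = (-4/5). The projection is proj_W(v) = U c.
Check: (v - proj_W(v)) · u_1 = 0  (should be 0).
Result: proj_W(v) = (4/5, -12/5, 0).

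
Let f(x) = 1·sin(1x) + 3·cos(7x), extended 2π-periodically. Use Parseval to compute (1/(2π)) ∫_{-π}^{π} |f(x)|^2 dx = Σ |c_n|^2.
Σ |c_n|^2 = 5

Expand |f|^2 and use orthogonality of {sin(nx), cos(mx)} on [-π, π]:
  ∫_{-π}^{π} sin(nx)^2 dx = π, ∫ cos(mx)^2 dx = π, and cross terms integrate to 0.
So ∫_{-π}^{π} f(x)^2 dx = 1^2 · π + 3^2 · π = (1 + 9)π.
Divide by 2π: (1 + 9)/2 = 5.
By Parseval, this equals Σ |c_n|^2.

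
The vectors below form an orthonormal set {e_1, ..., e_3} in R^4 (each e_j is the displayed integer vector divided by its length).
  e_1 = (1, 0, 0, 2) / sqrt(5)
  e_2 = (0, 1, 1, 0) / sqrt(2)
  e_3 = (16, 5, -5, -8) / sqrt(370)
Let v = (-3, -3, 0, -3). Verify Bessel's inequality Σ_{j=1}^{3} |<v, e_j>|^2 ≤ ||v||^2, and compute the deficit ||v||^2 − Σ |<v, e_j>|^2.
Σ |<v, e_j>|^2 = 918/37; ||v||^2 = 27; deficit = 81/37

Write each e_j = u_j / sqrt(<u_j, u_j>) where u_j is the displayed integer vector. Then <v, e_j> = <v, u_j> / sqrt(<u_j, u_j>), so |<v, e_j>|^2 = <v, u_j>^2 / <u_j, u_j>.
Coefficients: <v, e_1> = -9/sqrt(5), <v, e_2> = -3/sqrt(2), <v, e_3> = -39/sqrt(370).
Square and sum: Σ |<v, e_j>|^2 = 918/37.
Compute ||v||^2 = v·v = 27.
Deficit = 27 − 918/37 = 81/37 ≥ 0, confirming Bessel's inequality. (The deficit equals ||v − Σ <v,e_j> e_j||^2, the squared distance from v to span{e_j}.)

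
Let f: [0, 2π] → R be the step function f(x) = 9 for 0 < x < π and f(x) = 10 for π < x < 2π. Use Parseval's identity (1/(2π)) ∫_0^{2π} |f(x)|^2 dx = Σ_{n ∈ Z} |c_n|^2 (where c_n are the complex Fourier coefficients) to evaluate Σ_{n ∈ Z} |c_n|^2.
Σ |c_n|^2 = 181/2

Parseval equates the L^2 energy of f (normalised by 1/(2π)) with the ℓ^2 sum of its Fourier coefficients: (1/(2π)) ∫_0^{2π} |f|^2 = Σ |c_n|^2.
Compute the left side: (1/(2π)) [∫_0^π 9^2 dx + ∫_π^{2π} 10^2 dx] = (1/(2π)) · (81π + 100π) = (81 + 100)/2 = 181/2.
So Σ_{n ∈ Z} |c_n|^2 = 181/2.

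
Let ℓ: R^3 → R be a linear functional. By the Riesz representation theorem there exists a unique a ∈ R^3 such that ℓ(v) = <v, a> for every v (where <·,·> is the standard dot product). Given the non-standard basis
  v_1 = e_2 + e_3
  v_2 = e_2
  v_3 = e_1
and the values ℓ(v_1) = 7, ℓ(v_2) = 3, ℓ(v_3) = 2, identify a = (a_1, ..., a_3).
a = (2, 3, 4)

Write a = (a_1, ..., a_3) in the standard basis. For each basis vector v_i, ℓ(v_i) = <v_i, a> is a linear equation in the a_j's. Collect the n equations into a matrix system V a = ℓ, where row i of V is v_i (expressed in the standard basis). Since V is invertible (lower-triangular with 1s on the diagonal, up to permutation), solve by back-substitution:
  V =
[[0, 1, 1],
 [0, 1, 0],
 [1, 0, 0]]
  V a = (7, 3, 2)
Solving gives a = (2, 3, 4).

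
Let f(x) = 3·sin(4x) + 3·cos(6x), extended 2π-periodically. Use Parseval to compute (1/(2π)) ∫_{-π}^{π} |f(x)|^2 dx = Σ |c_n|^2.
Σ |c_n|^2 = 9

Expand |f|^2 and use orthogonality of {sin(nx), cos(mx)} on [-π, π]:
  ∫_{-π}^{π} sin(nx)^2 dx = π, ∫ cos(mx)^2 dx = π, and cross terms integrate to 0.
So ∫_{-π}^{π} f(x)^2 dx = 3^2 · π + 3^2 · π = (9 + 9)π.
Divide by 2π: (9 + 9)/2 = 9.
By Parseval, this equals Σ |c_n|^2.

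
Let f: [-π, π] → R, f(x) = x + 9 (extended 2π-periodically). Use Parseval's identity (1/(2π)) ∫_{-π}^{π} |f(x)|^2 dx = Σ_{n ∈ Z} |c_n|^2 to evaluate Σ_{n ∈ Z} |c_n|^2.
Σ |c_n|^2 = π^2/3 + 81

Expand and integrate term by term over [-π, π]:
  ∫ (x)^2 dx = 1·(2π^3/3); ∫ 2·1·(9)·x dx = 0 (odd integrand); ∫ 9^2 dx = 81·2π.
So (1/(2π)) ∫_{-π}^{π} (x + 9)^2 dx = 1π^2/3 + 81 = π^2/3 + 81.
Parseval ⇒ Σ |c_n|^2 = π^2/3 + 81.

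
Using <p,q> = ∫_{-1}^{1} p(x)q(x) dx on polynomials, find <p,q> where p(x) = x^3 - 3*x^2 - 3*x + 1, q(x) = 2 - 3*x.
<p,q> = 24/5

Expand the product: p(x)·q(x) = -3*x^4 + 11*x^3 + 3*x^2 - 9*x + 2.
∫_{-1}^{1} of each monomial x^k gives [2/(k+1) if k even, 0 if k odd]. Integrating term-by-term (or equivalently evaluating the antiderivative F(x) = -3*x^5/5 + 11*x^4/4 + x^3 - 9*x^2/2 + 2*x at the endpoints):
  F(1) − F(−1) = 13/20 − (-83/20) = 24/5.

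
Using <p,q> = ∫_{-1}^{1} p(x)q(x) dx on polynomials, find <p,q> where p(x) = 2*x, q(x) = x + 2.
<p,q> = 4/3

Expand the product: p(x)·q(x) = 2*x^2 + 4*x.
∫_{-1}^{1} of each monomial x^k gives [2/(k+1) if k even, 0 if k odd]. Integrating term-by-term (or equivalently evaluating the antiderivative F(x) = 2*x^3/3 + 2*x^2 at the endpoints):
  F(1) − F(−1) = 8/3 − (4/3) = 4/3.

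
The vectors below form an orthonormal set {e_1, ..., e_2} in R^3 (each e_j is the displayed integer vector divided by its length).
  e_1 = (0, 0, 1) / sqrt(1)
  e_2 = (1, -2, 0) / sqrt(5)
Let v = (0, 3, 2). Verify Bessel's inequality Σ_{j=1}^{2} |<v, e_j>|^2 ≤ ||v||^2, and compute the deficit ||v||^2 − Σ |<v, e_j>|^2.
Σ |<v, e_j>|^2 = 56/5; ||v||^2 = 13; deficit = 9/5

Write each e_j = u_j / sqrt(<u_j, u_j>) where u_j is the displayed integer vector. Then <v, e_j> = <v, u_j> / sqrt(<u_j, u_j>), so |<v, e_j>|^2 = <v, u_j>^2 / <u_j, u_j>.
Coefficients: <v, e_1> = 2/sqrt(1), <v, e_2> = -6/sqrt(5).
Square and sum: Σ |<v, e_j>|^2 = 56/5.
Compute ||v||^2 = v·v = 13.
Deficit = 13 − 56/5 = 9/5 ≥ 0, confirming Bessel's inequality. (The deficit equals ||v − Σ <v,e_j> e_j||^2, the squared distance from v to span{e_j}.)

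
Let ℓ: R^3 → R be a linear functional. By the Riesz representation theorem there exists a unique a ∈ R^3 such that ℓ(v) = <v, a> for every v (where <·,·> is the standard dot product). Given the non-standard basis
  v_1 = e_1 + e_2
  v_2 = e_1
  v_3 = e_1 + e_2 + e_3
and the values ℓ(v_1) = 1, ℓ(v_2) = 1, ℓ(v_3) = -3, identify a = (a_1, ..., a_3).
a = (1, 0, -4)

Write a = (a_1, ..., a_3) in the standard basis. For each basis vector v_i, ℓ(v_i) = <v_i, a> is a linear equation in the a_j's. Collect the n equations into a matrix system V a = ℓ, where row i of V is v_i (expressed in the standard basis). Since V is invertible (lower-triangular with 1s on the diagonal, up to permutation), solve by back-substitution:
  V =
[[1, 1, 0],
 [1, 0, 0],
 [1, 1, 1]]
  V a = (1, 1, -3)
Solving gives a = (1, 0, -4).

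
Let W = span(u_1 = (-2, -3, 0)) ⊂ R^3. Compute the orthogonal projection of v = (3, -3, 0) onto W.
proj_W(v) = (-6/13, -9/13, 0)

Set up U = [u_1 | ... | u_1] ∈ R^(3×1). The projector onto W = col(U) is P = U (U^T U)^(-1) U^T.
Compute U^T U =
  [13],
and U^T v = (3).
Solve U^T U · c = U^T v for the coefficients: c = (3/13). The projection is proj_W(v) = U c.
Check: (v - proj_W(v)) · u_1 = 0  (should be 0).
Result: proj_W(v) = (-6/13, -9/13, 0).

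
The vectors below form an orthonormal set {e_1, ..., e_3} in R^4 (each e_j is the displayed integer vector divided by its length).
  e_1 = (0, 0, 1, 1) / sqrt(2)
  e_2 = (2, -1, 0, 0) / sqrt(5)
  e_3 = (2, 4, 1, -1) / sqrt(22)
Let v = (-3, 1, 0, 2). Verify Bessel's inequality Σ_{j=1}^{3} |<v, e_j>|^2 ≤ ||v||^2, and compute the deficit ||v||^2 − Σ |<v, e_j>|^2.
Σ |<v, e_j>|^2 = 689/55; ||v||^2 = 14; deficit = 81/55

Write each e_j = u_j / sqrt(<u_j, u_j>) where u_j is the displayed integer vector. Then <v, e_j> = <v, u_j> / sqrt(<u_j, u_j>), so |<v, e_j>|^2 = <v, u_j>^2 / <u_j, u_j>.
Coefficients: <v, e_1> = 2/sqrt(2), <v, e_2> = -7/sqrt(5), <v, e_3> = -4/sqrt(22).
Square and sum: Σ |<v, e_j>|^2 = 689/55.
Compute ||v||^2 = v·v = 14.
Deficit = 14 − 689/55 = 81/55 ≥ 0, confirming Bessel's inequality. (The deficit equals ||v − Σ <v,e_j> e_j||^2, the squared distance from v to span{e_j}.)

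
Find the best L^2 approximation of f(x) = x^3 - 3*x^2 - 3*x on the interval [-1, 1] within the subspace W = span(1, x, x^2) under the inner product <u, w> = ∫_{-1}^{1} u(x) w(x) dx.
g(x) = -3*x^2 - 12*x/5

The best approximation g ∈ W is the orthogonal projection of f onto W. Writing g = a_0 + a_1 x + a_2 x^2, the coefficients solve the normal equations G · a = b where
  G_{ij} = <φ_i, φ_j> and b_i = <f, φ_i>, with φ_0 = 1, φ_1 = x, φ_2 = x^2.
G =
  [2, 0, 2/3]
  [0, 2/3, 0]
  [2/3, 0, 2/5],
b = (-2, -8/5, -6/5).
Solving gives a_0 = 0, a_1 = -12/5, a_2 = -3, so
  g(x) = -3*x^2 - 12*x/5.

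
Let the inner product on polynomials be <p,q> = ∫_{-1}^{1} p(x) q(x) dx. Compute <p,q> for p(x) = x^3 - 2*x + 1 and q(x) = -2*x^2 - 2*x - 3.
<p,q> = -82/15

Expand the product: p(x)·q(x) = -2*x^5 - 2*x^4 + x^3 + 2*x^2 + 4*x - 3.
∫_{-1}^{1} of each monomial x^k gives [2/(k+1) if k even, 0 if k odd]. Integrating term-by-term (or equivalently evaluating the antiderivative F(x) = -x^6/3 - 2*x^5/5 + x^4/4 + 2*x^3/3 + 2*x^2 - 3*x at the endpoints):
  F(1) − F(−1) = -49/60 − (93/20) = -82/15.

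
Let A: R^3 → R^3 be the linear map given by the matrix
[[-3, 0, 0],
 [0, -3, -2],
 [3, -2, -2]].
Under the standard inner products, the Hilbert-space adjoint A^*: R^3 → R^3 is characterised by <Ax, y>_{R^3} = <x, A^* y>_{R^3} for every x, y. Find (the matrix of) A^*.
A^* = A^T =
[[-3, 0, 3],
 [0, -3, -2],
 [0, -2, -2]]

For real matrices with standard dot products, the defining identity <Ax, y> = <x, A^* y> gives (Ax)^T y = x^T (A^*) y, i.e. x^T A^T y = x^T (A^*) y. Since this holds for all x, y, we must have A^* = A^T. Therefore
A^* =
[[-3, 0, 3],
 [0, -3, -2],
 [0, -2, -2]].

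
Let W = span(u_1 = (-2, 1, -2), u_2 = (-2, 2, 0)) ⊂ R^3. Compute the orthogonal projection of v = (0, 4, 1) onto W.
proj_W(v) = (-14/9, 22/9, 16/9)

Set up U = [u_1 | ... | u_2] ∈ R^(3×2). The projector onto W = col(U) is P = U (U^T U)^(-1) U^T.
Compute U^T U =
  [9, 6]
  [6, 8],
and U^T v = (2, 8).
Solve U^T U · c = U^T v for the coefficients: c = (-8/9, 5/3). The projection is proj_W(v) = U c.
Check: (v - proj_W(v)) · u_1 = 0  (should be 0).
Check: (v - proj_W(v)) · u_2 = 0  (should be 0).
Result: proj_W(v) = (-14/9, 22/9, 16/9).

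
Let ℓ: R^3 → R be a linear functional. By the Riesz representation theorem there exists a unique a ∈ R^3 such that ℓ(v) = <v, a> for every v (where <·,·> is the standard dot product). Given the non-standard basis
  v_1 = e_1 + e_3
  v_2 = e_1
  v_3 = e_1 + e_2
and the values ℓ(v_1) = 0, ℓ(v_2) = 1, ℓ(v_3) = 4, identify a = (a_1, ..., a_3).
a = (1, 3, -1)

Write a = (a_1, ..., a_3) in the standard basis. For each basis vector v_i, ℓ(v_i) = <v_i, a> is a linear equation in the a_j's. Collect the n equations into a matrix system V a = ℓ, where row i of V is v_i (expressed in the standard basis). Since V is invertible (lower-triangular with 1s on the diagonal, up to permutation), solve by back-substitution:
  V =
[[1, 0, 1],
 [1, 0, 0],
 [1, 1, 0]]
  V a = (0, 1, 4)
Solving gives a = (1, 3, -1).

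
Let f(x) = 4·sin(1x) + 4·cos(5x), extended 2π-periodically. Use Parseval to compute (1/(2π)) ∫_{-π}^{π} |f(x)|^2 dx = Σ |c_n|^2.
Σ |c_n|^2 = 16

Expand |f|^2 and use orthogonality of {sin(nx), cos(mx)} on [-π, π]:
  ∫_{-π}^{π} sin(nx)^2 dx = π, ∫ cos(mx)^2 dx = π, and cross terms integrate to 0.
So ∫_{-π}^{π} f(x)^2 dx = 4^2 · π + 4^2 · π = (16 + 16)π.
Divide by 2π: (16 + 16)/2 = 16.
By Parseval, this equals Σ |c_n|^2.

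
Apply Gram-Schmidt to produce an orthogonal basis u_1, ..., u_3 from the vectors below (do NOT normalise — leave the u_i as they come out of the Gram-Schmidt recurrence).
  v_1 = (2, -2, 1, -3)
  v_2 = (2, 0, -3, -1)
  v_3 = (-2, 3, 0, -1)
Orthogonal basis:
  u_1 = (2, -2, 1, -3)
  u_2 = (14/9, 4/9, -29/9, -1/3)
  u_3 = (-62/59, 134/59, 2/59, -130/59)

Apply the Gram-Schmidt recurrence
  u_1 = v_1
  u_i = v_i − Σ_{j<i} ((v_i · u_j) / (u_j · u_j)) · u_j.

Step by step this gives:
  u_1 = (2, -2, 1, -3)
  u_2 = (14/9, 4/9, -29/9, -1/3)
  u_3 = (-62/59, 134/59, 2/59, -130/59)

Orthogonality check:
  u_2 · u_1 = 0 (should be 0)
  u_3 · u_1 = 0 (should be 0)
  u_3 · u_2 = 0 (should be 0)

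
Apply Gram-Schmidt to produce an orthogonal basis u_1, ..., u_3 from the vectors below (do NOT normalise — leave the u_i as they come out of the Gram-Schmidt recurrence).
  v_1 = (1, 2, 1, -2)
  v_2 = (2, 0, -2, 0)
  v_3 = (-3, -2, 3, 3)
Orthogonal basis:
  u_1 = (1, 2, 1, -2)
  u_2 = (2, 0, -2, 0)
  u_3 = (1, 0, 1, 1)

Apply the Gram-Schmidt recurrence
  u_1 = v_1
  u_i = v_i − Σ_{j<i} ((v_i · u_j) / (u_j · u_j)) · u_j.

Step by step this gives:
  u_1 = (1, 2, 1, -2)
  u_2 = (2, 0, -2, 0)
  u_3 = (1, 0, 1, 1)

Orthogonality check:
  u_2 · u_1 = 0 (should be 0)
  u_3 · u_1 = 0 (should be 0)
  u_3 · u_2 = 0 (should be 0)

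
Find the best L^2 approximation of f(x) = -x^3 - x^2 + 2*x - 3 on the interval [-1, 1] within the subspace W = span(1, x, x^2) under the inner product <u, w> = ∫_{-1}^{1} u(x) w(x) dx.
g(x) = -x^2 + 7*x/5 - 3

The best approximation g ∈ W is the orthogonal projection of f onto W. Writing g = a_0 + a_1 x + a_2 x^2, the coefficients solve the normal equations G · a = b where
  G_{ij} = <φ_i, φ_j> and b_i = <f, φ_i>, with φ_0 = 1, φ_1 = x, φ_2 = x^2.
G =
  [2, 0, 2/3]
  [0, 2/3, 0]
  [2/3, 0, 2/5],
b = (-20/3, 14/15, -12/5).
Solving gives a_0 = -3, a_1 = 7/5, a_2 = -1, so
  g(x) = -x^2 + 7*x/5 - 3.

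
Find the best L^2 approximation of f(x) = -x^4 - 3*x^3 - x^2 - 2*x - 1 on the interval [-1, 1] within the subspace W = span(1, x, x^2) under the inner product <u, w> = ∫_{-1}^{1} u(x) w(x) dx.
g(x) = -13*x^2/7 - 19*x/5 - 32/35

The best approximation g ∈ W is the orthogonal projection of f onto W. Writing g = a_0 + a_1 x + a_2 x^2, the coefficients solve the normal equations G · a = b where
  G_{ij} = <φ_i, φ_j> and b_i = <f, φ_i>, with φ_0 = 1, φ_1 = x, φ_2 = x^2.
G =
  [2, 0, 2/3]
  [0, 2/3, 0]
  [2/3, 0, 2/5],
b = (-46/15, -38/15, -142/105).
Solving gives a_0 = -32/35, a_1 = -19/5, a_2 = -13/7, so
  g(x) = -13*x^2/7 - 19*x/5 - 32/35.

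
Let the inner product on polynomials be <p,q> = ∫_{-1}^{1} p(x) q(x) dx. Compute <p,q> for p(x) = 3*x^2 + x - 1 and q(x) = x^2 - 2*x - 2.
<p,q> = -4/5

Expand the product: p(x)·q(x) = 3*x^4 - 5*x^3 - 9*x^2 + 2.
∫_{-1}^{1} of each monomial x^k gives [2/(k+1) if k even, 0 if k odd]. Integrating term-by-term (or equivalently evaluating the antiderivative F(x) = 3*x^5/5 - 5*x^4/4 - 3*x^3 + 2*x at the endpoints):
  F(1) − F(−1) = -33/20 − (-17/20) = -4/5.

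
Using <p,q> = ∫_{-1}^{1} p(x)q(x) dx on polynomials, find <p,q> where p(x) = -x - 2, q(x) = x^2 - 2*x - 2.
<p,q> = 8

Expand the product: p(x)·q(x) = -x^3 + 6*x + 4.
∫_{-1}^{1} of each monomial x^k gives [2/(k+1) if k even, 0 if k odd]. Integrating term-by-term (or equivalently evaluating the antiderivative F(x) = -x^4/4 + 3*x^2 + 4*x at the endpoints):
  F(1) − F(−1) = 27/4 − (-5/4) = 8.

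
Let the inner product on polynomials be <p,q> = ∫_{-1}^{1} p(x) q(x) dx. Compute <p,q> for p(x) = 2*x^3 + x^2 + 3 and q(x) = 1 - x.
<p,q> = 88/15

Expand the product: p(x)·q(x) = -2*x^4 + x^3 + x^2 - 3*x + 3.
∫_{-1}^{1} of each monomial x^k gives [2/(k+1) if k even, 0 if k odd]. Integrating term-by-term (or equivalently evaluating the antiderivative F(x) = -2*x^5/5 + x^4/4 + x^3/3 - 3*x^2/2 + 3*x at the endpoints):
  F(1) − F(−1) = 101/60 − (-251/60) = 88/15.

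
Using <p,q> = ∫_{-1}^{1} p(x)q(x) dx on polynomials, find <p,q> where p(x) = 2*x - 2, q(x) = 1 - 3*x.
<p,q> = -8

Expand the product: p(x)·q(x) = -6*x^2 + 8*x - 2.
∫_{-1}^{1} of each monomial x^k gives [2/(k+1) if k even, 0 if k odd]. Integrating term-by-term (or equivalently evaluating the antiderivative F(x) = -2*x^3 + 4*x^2 - 2*x at the endpoints):
  F(1) − F(−1) = 0 − (8) = -8.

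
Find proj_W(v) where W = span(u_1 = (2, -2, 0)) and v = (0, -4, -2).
proj_W(v) = (2, -2, 0)

Set up U = [u_1 | ... | u_1] ∈ R^(3×1). The projector onto W = col(U) is P = U (U^T U)^(-1) U^T.
Compute U^T U =
  [8],
and U^T v = (8).
Solve U^T U · c = U^T v for the coefficients: c = (1). The projection is proj_W(v) = U c.
Check: (v - proj_W(v)) · u_1 = 0  (should be 0).
Result: proj_W(v) = (2, -2, 0).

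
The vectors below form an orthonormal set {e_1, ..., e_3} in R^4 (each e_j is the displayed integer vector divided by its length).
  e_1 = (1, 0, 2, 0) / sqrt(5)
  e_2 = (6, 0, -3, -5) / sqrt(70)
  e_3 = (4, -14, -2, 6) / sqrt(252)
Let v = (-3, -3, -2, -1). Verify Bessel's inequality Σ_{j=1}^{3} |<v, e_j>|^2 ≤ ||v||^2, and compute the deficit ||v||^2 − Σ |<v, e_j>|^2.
Σ |<v, e_j>|^2 = 245/18; ||v||^2 = 23; deficit = 169/18

Write each e_j = u_j / sqrt(<u_j, u_j>) where u_j is the displayed integer vector. Then <v, e_j> = <v, u_j> / sqrt(<u_j, u_j>), so |<v, e_j>|^2 = <v, u_j>^2 / <u_j, u_j>.
Coefficients: <v, e_1> = -7/sqrt(5), <v, e_2> = -7/sqrt(70), <v, e_3> = 28/sqrt(252).
Square and sum: Σ |<v, e_j>|^2 = 245/18.
Compute ||v||^2 = v·v = 23.
Deficit = 23 − 245/18 = 169/18 ≥ 0, confirming Bessel's inequality. (The deficit equals ||v − Σ <v,e_j> e_j||^2, the squared distance from v to span{e_j}.)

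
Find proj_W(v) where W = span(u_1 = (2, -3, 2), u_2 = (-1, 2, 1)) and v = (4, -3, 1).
proj_W(v) = (53/22, -43/11, 27/22)

Set up U = [u_1 | ... | u_2] ∈ R^(3×2). The projector onto W = col(U) is P = U (U^T U)^(-1) U^T.
Compute U^T U =
  [17, -6]
  [-6, 6],
and U^T v = (19, -9).
Solve U^T U · c = U^T v for the coefficients: c = (10/11, -13/22). The projection is proj_W(v) = U c.
Check: (v - proj_W(v)) · u_1 = 0  (should be 0).
Check: (v - proj_W(v)) · u_2 = 0  (should be 0).
Result: proj_W(v) = (53/22, -43/11, 27/22).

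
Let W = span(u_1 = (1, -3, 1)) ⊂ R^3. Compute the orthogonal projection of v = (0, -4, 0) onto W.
proj_W(v) = (12/11, -36/11, 12/11)

Set up U = [u_1 | ... | u_1] ∈ R^(3×1). The projector onto W = col(U) is P = U (U^T U)^(-1) U^T.
Compute U^T U =
  [11],
and U^T v = (12).
Solve U^T U · c = U^T v for the coefficients: c = (12/11). The projection is proj_W(v) = U c.
Check: (v - proj_W(v)) · u_1 = 0  (should be 0).
Result: proj_W(v) = (12/11, -36/11, 12/11).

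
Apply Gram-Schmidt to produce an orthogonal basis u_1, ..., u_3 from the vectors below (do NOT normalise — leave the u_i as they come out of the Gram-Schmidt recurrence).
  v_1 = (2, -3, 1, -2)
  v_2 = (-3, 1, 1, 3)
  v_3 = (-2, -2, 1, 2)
Orthogonal basis:
  u_1 = (2, -3, 1, -2)
  u_2 = (-13/9, -4/3, 16/9, 13/9)
  u_3 = (-11/41, -55/82, -77/82, 11/41)

Apply the Gram-Schmidt recurrence
  u_1 = v_1
  u_i = v_i − Σ_{j<i} ((v_i · u_j) / (u_j · u_j)) · u_j.

Step by step this gives:
  u_1 = (2, -3, 1, -2)
  u_2 = (-13/9, -4/3, 16/9, 13/9)
  u_3 = (-11/41, -55/82, -77/82, 11/41)

Orthogonality check:
  u_2 · u_1 = 0 (should be 0)
  u_3 · u_1 = 0 (should be 0)
  u_3 · u_2 = 0 (should be 0)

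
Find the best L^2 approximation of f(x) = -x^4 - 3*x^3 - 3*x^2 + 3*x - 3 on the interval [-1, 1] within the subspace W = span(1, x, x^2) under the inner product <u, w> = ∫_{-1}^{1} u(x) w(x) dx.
g(x) = -27*x^2/7 + 6*x/5 - 102/35

The best approximation g ∈ W is the orthogonal projection of f onto W. Writing g = a_0 + a_1 x + a_2 x^2, the coefficients solve the normal equations G · a = b where
  G_{ij} = <φ_i, φ_j> and b_i = <f, φ_i>, with φ_0 = 1, φ_1 = x, φ_2 = x^2.
G =
  [2, 0, 2/3]
  [0, 2/3, 0]
  [2/3, 0, 2/5],
b = (-42/5, 4/5, -122/35).
Solving gives a_0 = -102/35, a_1 = 6/5, a_2 = -27/7, so
  g(x) = -27*x^2/7 + 6*x/5 - 102/35.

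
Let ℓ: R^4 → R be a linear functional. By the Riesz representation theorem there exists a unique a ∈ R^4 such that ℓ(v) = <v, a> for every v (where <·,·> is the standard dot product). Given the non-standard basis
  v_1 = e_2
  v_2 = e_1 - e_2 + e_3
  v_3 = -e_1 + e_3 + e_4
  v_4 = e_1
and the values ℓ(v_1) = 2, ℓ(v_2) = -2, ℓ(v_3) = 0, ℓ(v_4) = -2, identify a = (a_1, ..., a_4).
a = (-2, 2, 2, -4)

Write a = (a_1, ..., a_4) in the standard basis. For each basis vector v_i, ℓ(v_i) = <v_i, a> is a linear equation in the a_j's. Collect the n equations into a matrix system V a = ℓ, where row i of V is v_i (expressed in the standard basis). Since V is invertible (lower-triangular with 1s on the diagonal, up to permutation), solve by back-substitution:
  V =
[[0, 1, 0, 0],
 [1, -1, 1, 0],
 [-1, 0, 1, 1],
 [1, 0, 0, 0]]
  V a = (2, -2, 0, -2)
Solving gives a = (-2, 2, 2, -4).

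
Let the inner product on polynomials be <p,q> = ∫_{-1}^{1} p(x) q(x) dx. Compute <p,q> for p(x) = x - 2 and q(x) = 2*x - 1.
<p,q> = 16/3

Expand the product: p(x)·q(x) = 2*x^2 - 5*x + 2.
∫_{-1}^{1} of each monomial x^k gives [2/(k+1) if k even, 0 if k odd]. Integrating term-by-term (or equivalently evaluating the antiderivative F(x) = 2*x^3/3 - 5*x^2/2 + 2*x at the endpoints):
  F(1) − F(−1) = 1/6 − (-31/6) = 16/3.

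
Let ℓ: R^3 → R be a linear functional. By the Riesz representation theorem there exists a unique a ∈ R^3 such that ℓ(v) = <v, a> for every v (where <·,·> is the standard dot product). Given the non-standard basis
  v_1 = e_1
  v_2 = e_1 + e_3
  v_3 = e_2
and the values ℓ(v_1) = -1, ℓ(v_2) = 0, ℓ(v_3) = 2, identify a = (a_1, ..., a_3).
a = (-1, 2, 1)

Write a = (a_1, ..., a_3) in the standard basis. For each basis vector v_i, ℓ(v_i) = <v_i, a> is a linear equation in the a_j's. Collect the n equations into a matrix system V a = ℓ, where row i of V is v_i (expressed in the standard basis). Since V is invertible (lower-triangular with 1s on the diagonal, up to permutation), solve by back-substitution:
  V =
[[1, 0, 0],
 [1, 0, 1],
 [0, 1, 0]]
  V a = (-1, 0, 2)
Solving gives a = (-1, 2, 1).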